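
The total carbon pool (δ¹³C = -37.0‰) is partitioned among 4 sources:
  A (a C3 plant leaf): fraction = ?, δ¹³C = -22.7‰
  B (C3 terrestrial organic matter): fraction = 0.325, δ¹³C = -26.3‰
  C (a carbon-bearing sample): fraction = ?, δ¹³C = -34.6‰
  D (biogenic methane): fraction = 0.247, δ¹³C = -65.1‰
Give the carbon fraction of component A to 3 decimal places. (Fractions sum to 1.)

0.205

Let f_A and f_C be the unknown fractions; fractions sum to 1 so f_A + f_C = 0.428.
Mass balance: Σ fᵢ·δᵢ = δ_bulk ⇒ f_A·(-22.7) + f_C·(-34.6) = -37.0 − (-24.627) = -12.373
Substitute f_C = 0.428 − f_A:
f_A·(-22.7 − -34.6) = -12.373 − 0.428×(-34.6) = 2.436
f_A = 2.436 / 11.9 = 0.2047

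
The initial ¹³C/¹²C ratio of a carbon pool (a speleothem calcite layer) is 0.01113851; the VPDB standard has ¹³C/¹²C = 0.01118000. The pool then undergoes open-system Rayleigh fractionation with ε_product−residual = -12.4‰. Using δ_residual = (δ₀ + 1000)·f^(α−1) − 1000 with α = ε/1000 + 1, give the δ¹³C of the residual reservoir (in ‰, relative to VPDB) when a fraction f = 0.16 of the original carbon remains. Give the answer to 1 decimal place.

δ₀ = (0.01113851/0.01118000 − 1)×1000 = (0.996289 − 1)×1000 = -3.711‰
α − 1 = ε/1000 = -0.0124
f^(α−1) = 0.16^(-0.0124) = 1.022984
δ_res = (-3.711 + 1000) × 1.022984 − 1000 = 1019.188 − 1000 = 19.19‰

19.2‰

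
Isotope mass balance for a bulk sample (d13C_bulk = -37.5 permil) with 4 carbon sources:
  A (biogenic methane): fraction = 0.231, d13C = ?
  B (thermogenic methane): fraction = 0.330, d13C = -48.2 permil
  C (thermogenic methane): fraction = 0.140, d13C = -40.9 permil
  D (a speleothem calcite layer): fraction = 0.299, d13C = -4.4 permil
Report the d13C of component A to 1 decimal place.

-63.0 permil

Isotope mass balance: δ_bulk = Σ fᵢ·δᵢ.
-37.5 = 0.231×δ_A + 0.330×(-48.2) + 0.140×(-40.9) + 0.299×(-4.4)
0.231·δ_A = -37.5 − (-22.948) = -14.552
δ_A = -14.552 / 0.231 = -63.00 permil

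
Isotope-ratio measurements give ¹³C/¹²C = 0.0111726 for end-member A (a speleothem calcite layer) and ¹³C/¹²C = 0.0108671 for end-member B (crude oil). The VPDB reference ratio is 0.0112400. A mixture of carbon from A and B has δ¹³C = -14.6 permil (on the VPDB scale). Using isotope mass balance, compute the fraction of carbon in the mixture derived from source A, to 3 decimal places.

0.683

δ_A = (0.0111726/0.0112400 − 1)×1000 = (0.994004 − 1)×1000 = -5.996 permil
δ_B = (0.0108671/0.0112400 − 1)×1000 = (0.966824 − 1)×1000 = -33.176 permil
f_A = (δ_mix − δ_B)/(δ_A − δ_B) = (-14.6 − (-33.176))/(-5.996 − (-33.176))
f_A = 18.576 / 27.180 = 0.6835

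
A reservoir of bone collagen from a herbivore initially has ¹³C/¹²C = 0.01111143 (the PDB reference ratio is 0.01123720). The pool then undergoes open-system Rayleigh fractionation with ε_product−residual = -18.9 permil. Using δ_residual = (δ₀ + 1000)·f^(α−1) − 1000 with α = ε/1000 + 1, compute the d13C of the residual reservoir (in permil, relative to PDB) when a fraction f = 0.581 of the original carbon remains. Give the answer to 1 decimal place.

δ₀ = (0.01111143/0.01123720 − 1)×1000 = (0.988808 − 1)×1000 = -11.192 permil
α − 1 = ε/1000 = -0.0189
f^(α−1) = 0.581^(-0.0189) = 1.010316
δ_res = (-11.192 + 1000) × 1.010316 − 1000 = 999.008 − 1000 = -0.99 permil

-1.0 permil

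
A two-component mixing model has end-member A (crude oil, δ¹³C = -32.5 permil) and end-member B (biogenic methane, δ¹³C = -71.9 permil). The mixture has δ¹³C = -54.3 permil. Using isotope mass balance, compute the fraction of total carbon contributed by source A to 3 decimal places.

0.447

δ_mix = f_A·δ_A + (1 − f_A)·δ_B  ⇒  f_A = (δ_mix − δ_B)/(δ_A − δ_B)
f_A = (-54.3 − (-71.9)) / (-32.5 − (-71.9))
f_A = 17.6 / 39.4 = 0.4467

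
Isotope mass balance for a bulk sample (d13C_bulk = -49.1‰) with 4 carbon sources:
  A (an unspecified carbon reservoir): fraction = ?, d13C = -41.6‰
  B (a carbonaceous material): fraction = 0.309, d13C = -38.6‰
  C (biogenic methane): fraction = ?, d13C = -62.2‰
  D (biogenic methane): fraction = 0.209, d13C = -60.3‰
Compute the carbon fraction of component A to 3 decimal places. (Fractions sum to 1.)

Let f_A and f_C be the unknown fractions; fractions sum to 1 so f_A + f_C = 0.482.
Mass balance: Σ fᵢ·δᵢ = δ_bulk ⇒ f_A·(-41.6) + f_C·(-62.2) = -49.1 − (-24.530) = -24.570
Substitute f_C = 0.482 − f_A:
f_A·(-41.6 − -62.2) = -24.570 − 0.482×(-62.2) = 5.410
f_A = 5.410 / 20.6 = 0.2626

0.263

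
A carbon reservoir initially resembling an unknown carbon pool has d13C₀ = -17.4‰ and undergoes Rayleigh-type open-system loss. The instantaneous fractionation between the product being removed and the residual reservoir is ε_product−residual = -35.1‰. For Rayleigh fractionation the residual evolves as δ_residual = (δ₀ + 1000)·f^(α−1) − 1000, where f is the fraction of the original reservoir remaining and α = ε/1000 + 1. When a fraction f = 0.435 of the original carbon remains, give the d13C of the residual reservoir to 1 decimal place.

11.7‰

Rayleigh residual: δ_res = (δ₀ + 1000)·f^(α−1) − 1000
α = ε/1000 + 1 = 0.96490, so α − 1 = -0.03510
f^(α−1) = 0.435^(-0.03510) = 1.029649
δ_res = (-17.4 + 1000) × 1.029649 − 1000 = 1011.733 − 1000 = 11.73‰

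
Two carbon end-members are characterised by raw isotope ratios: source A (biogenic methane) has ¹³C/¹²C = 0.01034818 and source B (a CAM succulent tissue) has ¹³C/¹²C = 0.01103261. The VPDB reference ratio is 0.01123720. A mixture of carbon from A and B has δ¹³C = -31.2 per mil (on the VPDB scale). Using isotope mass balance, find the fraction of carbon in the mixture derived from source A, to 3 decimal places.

δ_A = (0.01034818/0.01123720 − 1)×1000 = (0.920886 − 1)×1000 = -79.114 per mil
δ_B = (0.01103261/0.01123720 − 1)×1000 = (0.981794 − 1)×1000 = -18.206 per mil
f_A = (δ_mix − δ_B)/(δ_A − δ_B) = (-31.2 − (-18.206))/(-79.114 − (-18.206))
f_A = -12.994 / -60.908 = 0.2133

0.213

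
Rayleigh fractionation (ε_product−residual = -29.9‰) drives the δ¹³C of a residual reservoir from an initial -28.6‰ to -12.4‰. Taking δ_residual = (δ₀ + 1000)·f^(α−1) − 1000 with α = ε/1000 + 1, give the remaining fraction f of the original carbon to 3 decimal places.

0.575

α − 1 = ε/1000 = -0.0299
(δ_res + 1000)/(δ₀ + 1000) = (-12.4 + 1000)/(-28.6 + 1000) = 987.6/971.4 = 1.016677
f = 1.016677^(1/-0.0299) = exp(ln(1.016677)/-0.0299) = exp(0.01654/-0.0299)
f = exp(-0.5532) = 0.5751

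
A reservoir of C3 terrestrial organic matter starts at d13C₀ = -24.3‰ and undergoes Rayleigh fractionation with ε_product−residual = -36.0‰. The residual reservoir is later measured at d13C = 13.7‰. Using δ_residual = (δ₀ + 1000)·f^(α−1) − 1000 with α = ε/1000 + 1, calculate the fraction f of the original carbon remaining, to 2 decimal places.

α − 1 = ε/1000 = -0.0360
(δ_res + 1000)/(δ₀ + 1000) = (13.7 + 1000)/(-24.3 + 1000) = 1013.7/975.7 = 1.038946
f = 1.038946^(1/-0.0360) = exp(ln(1.038946)/-0.0360) = exp(0.03821/-0.0360)
f = exp(-1.0613) = 0.3460

0.35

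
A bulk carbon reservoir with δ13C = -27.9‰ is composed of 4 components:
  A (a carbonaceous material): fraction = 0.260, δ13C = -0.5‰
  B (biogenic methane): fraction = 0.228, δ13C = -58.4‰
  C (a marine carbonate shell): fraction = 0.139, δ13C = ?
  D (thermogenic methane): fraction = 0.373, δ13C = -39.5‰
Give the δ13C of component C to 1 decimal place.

2.0‰

Isotope mass balance: δ_bulk = Σ fᵢ·δᵢ.
-27.9 = 0.260×(-0.5) + 0.228×(-58.4) + 0.139×δ_C + 0.373×(-39.5)
0.139·δ_C = -27.9 − (-28.179) = 0.279
δ_C = 0.279 / 0.139 = 2.01‰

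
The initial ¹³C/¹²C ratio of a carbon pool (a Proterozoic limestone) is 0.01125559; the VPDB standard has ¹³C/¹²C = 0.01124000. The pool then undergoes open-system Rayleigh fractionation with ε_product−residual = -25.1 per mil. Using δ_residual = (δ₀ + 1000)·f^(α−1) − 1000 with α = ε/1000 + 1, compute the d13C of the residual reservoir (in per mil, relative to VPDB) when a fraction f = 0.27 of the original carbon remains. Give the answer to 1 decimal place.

δ₀ = (0.01125559/0.01124000 − 1)×1000 = (1.001387 − 1)×1000 = 1.387 per mil
α − 1 = ε/1000 = -0.0251
f^(α−1) = 0.27^(-0.0251) = 1.033410
δ_res = (1.387 + 1000) × 1.033410 − 1000 = 1034.844 − 1000 = 34.84 per mil

34.8 per mil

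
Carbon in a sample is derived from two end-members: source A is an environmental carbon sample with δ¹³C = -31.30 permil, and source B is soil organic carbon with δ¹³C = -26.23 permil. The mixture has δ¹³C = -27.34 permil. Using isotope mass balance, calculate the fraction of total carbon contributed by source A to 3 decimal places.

δ_mix = f_A·δ_A + (1 − f_A)·δ_B  ⇒  f_A = (δ_mix − δ_B)/(δ_A − δ_B)
f_A = (-27.34 − (-26.23)) / (-31.30 − (-26.23))
f_A = -1.11 / -5.07 = 0.2189

0.219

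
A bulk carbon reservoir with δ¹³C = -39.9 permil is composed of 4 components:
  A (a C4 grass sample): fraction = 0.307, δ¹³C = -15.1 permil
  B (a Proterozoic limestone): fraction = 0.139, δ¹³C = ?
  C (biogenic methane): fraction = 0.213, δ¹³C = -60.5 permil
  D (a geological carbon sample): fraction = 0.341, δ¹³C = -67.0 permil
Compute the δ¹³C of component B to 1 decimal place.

3.4 permil

Isotope mass balance: δ_bulk = Σ fᵢ·δᵢ.
-39.9 = 0.307×(-15.1) + 0.139×δ_B + 0.213×(-60.5) + 0.341×(-67.0)
0.139·δ_B = -39.9 − (-40.369) = 0.469
δ_B = 0.469 / 0.139 = 3.38 permil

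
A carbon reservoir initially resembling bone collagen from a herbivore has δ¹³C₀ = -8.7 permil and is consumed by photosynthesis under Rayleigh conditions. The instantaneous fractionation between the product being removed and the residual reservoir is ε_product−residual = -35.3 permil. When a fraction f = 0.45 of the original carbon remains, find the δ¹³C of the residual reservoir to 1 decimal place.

19.6 permil

Rayleigh residual: δ_res = (δ₀ + 1000)·f^(α−1) − 1000
α = ε/1000 + 1 = 0.96470, so α − 1 = -0.03530
f^(α−1) = 0.45^(-0.03530) = 1.028588
δ_res = (-8.7 + 1000) × 1.028588 − 1000 = 1019.640 − 1000 = 19.64 permil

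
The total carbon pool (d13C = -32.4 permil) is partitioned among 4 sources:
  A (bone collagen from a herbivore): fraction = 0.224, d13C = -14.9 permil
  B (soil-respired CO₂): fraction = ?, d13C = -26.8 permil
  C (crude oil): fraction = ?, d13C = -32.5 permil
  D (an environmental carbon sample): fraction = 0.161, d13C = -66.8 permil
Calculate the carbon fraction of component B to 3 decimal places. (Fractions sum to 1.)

Let f_B and f_C be the unknown fractions; fractions sum to 1 so f_B + f_C = 0.615.
Mass balance: Σ fᵢ·δᵢ = δ_bulk ⇒ f_B·(-26.8) + f_C·(-32.5) = -32.4 − (-14.092) = -18.308
Substitute f_C = 0.615 − f_B:
f_B·(-26.8 − -32.5) = -18.308 − 0.615×(-32.5) = 1.680
f_B = 1.680 / 5.7 = 0.2947

0.295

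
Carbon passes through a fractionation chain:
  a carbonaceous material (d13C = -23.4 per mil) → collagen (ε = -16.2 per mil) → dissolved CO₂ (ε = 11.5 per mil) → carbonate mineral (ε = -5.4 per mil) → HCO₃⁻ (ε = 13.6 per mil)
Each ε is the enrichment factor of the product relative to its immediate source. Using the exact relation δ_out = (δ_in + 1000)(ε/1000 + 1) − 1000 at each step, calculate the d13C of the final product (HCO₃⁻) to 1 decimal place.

step 1: δ = (-23.40 + 1000)·(-16.2/1000 + 1) − 1000 = -39.22 per mil
step 2: δ = (-39.22 + 1000)·(11.5/1000 + 1) − 1000 = -28.17 per mil
step 3: δ = (-28.17 + 1000)·(-5.4/1000 + 1) − 1000 = -33.42 per mil
step 4: δ = (-33.42 + 1000)·(13.6/1000 + 1) − 1000 = -20.27 per mil

-20.3 per mil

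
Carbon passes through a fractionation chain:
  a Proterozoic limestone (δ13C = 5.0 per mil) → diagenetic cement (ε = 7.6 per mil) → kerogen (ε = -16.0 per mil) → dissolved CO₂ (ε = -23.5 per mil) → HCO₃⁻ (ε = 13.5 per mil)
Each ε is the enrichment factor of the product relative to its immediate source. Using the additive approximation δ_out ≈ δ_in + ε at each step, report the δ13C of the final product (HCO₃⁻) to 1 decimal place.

-13.4 per mil

step 1: δ ≈ 5.0 + (7.6) = 12.6 per mil
step 2: δ ≈ 12.6 + (-16.0) = -3.4 per mil
step 3: δ ≈ -3.4 + (-23.5) = -26.9 per mil
step 4: δ ≈ -26.9 + (13.5) = -13.4 per mil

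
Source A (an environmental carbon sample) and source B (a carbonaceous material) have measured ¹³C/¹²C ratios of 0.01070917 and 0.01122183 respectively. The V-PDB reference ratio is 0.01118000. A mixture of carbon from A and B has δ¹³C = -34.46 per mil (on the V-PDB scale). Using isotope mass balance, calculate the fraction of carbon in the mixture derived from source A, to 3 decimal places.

δ_A = (0.01070917/0.01118000 − 1)×1000 = (0.957886 − 1)×1000 = -42.114 per mil
δ_B = (0.01122183/0.01118000 − 1)×1000 = (1.003742 − 1)×1000 = 3.742 per mil
f_A = (δ_mix − δ_B)/(δ_A − δ_B) = (-34.46 − (3.742))/(-42.114 − (3.742))
f_A = -38.202 / -45.855 = 0.8331

0.833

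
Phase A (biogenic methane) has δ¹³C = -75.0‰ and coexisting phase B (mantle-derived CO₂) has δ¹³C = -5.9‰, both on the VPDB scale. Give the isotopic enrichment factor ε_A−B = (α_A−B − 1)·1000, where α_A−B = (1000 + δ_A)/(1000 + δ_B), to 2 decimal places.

-69.51‰

α_A−B = (1000 + -75.0) / (1000 + -5.9) = 925.0 / 994.1 = 0.930490
ε_A−B = (0.930490 − 1) × 1000 = -69.510‰
(The approximation ε ≈ δ_A − δ_B would give -69.1‰.)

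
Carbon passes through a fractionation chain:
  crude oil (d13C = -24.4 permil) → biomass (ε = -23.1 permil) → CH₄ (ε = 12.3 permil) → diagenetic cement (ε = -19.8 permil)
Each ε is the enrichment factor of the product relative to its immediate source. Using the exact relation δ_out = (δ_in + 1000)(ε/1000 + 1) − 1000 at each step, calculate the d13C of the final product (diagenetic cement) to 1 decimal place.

-54.3 permil

step 1: δ = (-24.40 + 1000)·(-23.1/1000 + 1) − 1000 = -46.94 permil
step 2: δ = (-46.94 + 1000)·(12.3/1000 + 1) − 1000 = -35.21 permil
step 3: δ = (-35.21 + 1000)·(-19.8/1000 + 1) − 1000 = -54.32 permil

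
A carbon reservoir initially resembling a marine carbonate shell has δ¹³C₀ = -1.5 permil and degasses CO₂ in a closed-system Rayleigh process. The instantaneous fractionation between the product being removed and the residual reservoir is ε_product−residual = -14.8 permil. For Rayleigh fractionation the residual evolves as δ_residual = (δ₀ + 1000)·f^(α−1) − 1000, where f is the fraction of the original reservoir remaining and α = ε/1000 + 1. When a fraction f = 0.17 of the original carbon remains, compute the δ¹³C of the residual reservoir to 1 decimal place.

Rayleigh residual: δ_res = (δ₀ + 1000)·f^(α−1) − 1000
α = ε/1000 + 1 = 0.98520, so α − 1 = -0.01480
f^(α−1) = 0.17^(-0.01480) = 1.026572
δ_res = (-1.5 + 1000) × 1.026572 − 1000 = 1025.032 − 1000 = 25.03 permil

25.0 permil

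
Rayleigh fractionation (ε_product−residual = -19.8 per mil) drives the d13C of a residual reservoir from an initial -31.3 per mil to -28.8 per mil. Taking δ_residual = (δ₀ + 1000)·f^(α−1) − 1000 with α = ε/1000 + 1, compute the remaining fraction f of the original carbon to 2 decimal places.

0.88

α − 1 = ε/1000 = -0.0198
(δ_res + 1000)/(δ₀ + 1000) = (-28.8 + 1000)/(-31.3 + 1000) = 971.2/968.7 = 1.002581
f = 1.002581^(1/-0.0198) = exp(ln(1.002581)/-0.0198) = exp(0.00258/-0.0198)
f = exp(-0.1302) = 0.8779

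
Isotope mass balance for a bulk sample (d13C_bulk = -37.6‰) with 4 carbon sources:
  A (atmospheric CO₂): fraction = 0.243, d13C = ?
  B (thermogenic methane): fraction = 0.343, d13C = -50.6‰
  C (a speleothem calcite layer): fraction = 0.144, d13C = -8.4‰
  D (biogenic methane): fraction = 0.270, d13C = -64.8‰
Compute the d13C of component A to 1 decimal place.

Isotope mass balance: δ_bulk = Σ fᵢ·δᵢ.
-37.6 = 0.243×δ_A + 0.343×(-50.6) + 0.144×(-8.4) + 0.270×(-64.8)
0.243·δ_A = -37.6 − (-36.061) = -1.539
δ_A = -1.539 / 0.243 = -6.33‰

-6.3‰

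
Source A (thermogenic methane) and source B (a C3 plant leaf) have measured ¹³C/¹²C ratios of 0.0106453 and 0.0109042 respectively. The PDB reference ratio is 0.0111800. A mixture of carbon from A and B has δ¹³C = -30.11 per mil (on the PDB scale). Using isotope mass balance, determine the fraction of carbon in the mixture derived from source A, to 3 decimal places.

0.235

δ_A = (0.0106453/0.0111800 − 1)×1000 = (0.952174 − 1)×1000 = -47.826 per mil
δ_B = (0.0109042/0.0111800 − 1)×1000 = (0.975331 − 1)×1000 = -24.669 per mil
f_A = (δ_mix − δ_B)/(δ_A − δ_B) = (-30.11 − (-24.669))/(-47.826 − (-24.669))
f_A = -5.441 / -23.157 = 0.2350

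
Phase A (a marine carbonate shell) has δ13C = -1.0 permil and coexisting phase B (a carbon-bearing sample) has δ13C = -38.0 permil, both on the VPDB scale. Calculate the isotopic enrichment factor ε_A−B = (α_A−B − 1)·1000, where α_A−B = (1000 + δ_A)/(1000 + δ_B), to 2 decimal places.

38.46 permil

α_A−B = (1000 + -1.0) / (1000 + -38.0) = 999.0 / 962.0 = 1.038462
ε_A−B = (1.038462 − 1) × 1000 = 38.462 permil
(The approximation ε ≈ δ_A − δ_B would give 37.0 permil.)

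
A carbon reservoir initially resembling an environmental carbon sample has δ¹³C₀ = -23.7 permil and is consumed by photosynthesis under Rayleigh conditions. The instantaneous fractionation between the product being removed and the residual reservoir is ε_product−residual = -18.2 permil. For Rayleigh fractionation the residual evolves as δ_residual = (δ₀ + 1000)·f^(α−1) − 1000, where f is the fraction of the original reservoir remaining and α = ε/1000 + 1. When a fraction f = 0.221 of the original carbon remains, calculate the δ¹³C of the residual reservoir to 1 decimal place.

Rayleigh residual: δ_res = (δ₀ + 1000)·f^(α−1) − 1000
α = ε/1000 + 1 = 0.98180, so α − 1 = -0.01820
f^(α−1) = 0.221^(-0.01820) = 1.027855
δ_res = (-23.7 + 1000) × 1.027855 − 1000 = 1003.495 − 1000 = 3.50 permil

3.5 permil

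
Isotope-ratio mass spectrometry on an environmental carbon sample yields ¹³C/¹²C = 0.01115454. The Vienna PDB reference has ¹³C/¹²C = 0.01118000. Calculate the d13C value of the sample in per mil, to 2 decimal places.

-2.28 per mil

d13C = (R_sample / R_standard − 1) × 1000
R_sample / R_standard = 0.01115454 / 0.01118000 = 0.997723
d13C = (0.997723 − 1) × 1000 = -2.277 per mil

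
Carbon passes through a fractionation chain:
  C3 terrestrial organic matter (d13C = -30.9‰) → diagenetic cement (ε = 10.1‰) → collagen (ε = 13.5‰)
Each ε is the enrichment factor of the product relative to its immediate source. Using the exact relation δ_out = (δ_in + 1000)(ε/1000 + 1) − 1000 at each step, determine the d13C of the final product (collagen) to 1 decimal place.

-7.9‰

step 1: δ = (-30.90 + 1000)·(10.1/1000 + 1) − 1000 = -21.11‰
step 2: δ = (-21.11 + 1000)·(13.5/1000 + 1) − 1000 = -7.90‰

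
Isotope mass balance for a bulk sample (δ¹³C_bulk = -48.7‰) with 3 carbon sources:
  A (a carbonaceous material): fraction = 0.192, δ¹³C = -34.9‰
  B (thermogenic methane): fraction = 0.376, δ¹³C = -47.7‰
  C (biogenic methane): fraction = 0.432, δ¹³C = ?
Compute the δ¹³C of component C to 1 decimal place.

Isotope mass balance: δ_bulk = Σ fᵢ·δᵢ.
-48.7 = 0.192×(-34.9) + 0.376×(-47.7) + 0.432×δ_C
0.432·δ_C = -48.7 − (-24.636) = -24.064
δ_C = -24.064 / 0.432 = -55.70‰

-55.7‰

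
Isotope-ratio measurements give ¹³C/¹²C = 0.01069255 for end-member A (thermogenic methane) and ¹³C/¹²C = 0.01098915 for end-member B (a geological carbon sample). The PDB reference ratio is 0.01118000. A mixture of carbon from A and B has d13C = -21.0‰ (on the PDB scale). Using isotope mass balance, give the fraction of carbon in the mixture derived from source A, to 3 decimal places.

δ_A = (0.01069255/0.01118000 − 1)×1000 = (0.956400 − 1)×1000 = -43.600‰
δ_B = (0.01098915/0.01118000 − 1)×1000 = (0.982929 − 1)×1000 = -17.071‰
f_A = (δ_mix − δ_B)/(δ_A − δ_B) = (-21.0 − (-17.071))/(-43.600 − (-17.071))
f_A = -3.929 / -26.530 = 0.1481

0.148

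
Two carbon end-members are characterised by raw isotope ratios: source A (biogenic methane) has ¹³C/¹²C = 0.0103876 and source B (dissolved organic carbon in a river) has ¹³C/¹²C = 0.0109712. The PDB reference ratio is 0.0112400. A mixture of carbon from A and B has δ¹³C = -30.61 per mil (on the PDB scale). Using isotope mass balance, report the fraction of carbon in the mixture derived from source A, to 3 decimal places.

0.129

δ_A = (0.0103876/0.0112400 − 1)×1000 = (0.924164 − 1)×1000 = -75.836 per mil
δ_B = (0.0109712/0.0112400 − 1)×1000 = (0.976085 − 1)×1000 = -23.915 per mil
f_A = (δ_mix − δ_B)/(δ_A − δ_B) = (-30.61 − (-23.915))/(-75.836 − (-23.915))
f_A = -6.695 / -51.922 = 0.1290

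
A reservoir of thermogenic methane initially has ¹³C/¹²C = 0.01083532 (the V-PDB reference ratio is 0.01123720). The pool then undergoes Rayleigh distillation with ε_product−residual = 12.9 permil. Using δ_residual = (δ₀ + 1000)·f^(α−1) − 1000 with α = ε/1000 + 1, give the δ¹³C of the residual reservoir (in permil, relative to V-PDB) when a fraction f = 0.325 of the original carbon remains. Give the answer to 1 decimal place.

δ₀ = (0.01083532/0.01123720 − 1)×1000 = (0.964237 − 1)×1000 = -35.763 permil
α − 1 = ε/1000 = 0.0129
f^(α−1) = 0.325^(0.0129) = 0.985606
δ_res = (-35.763 + 1000) × 0.985606 − 1000 = 950.357 − 1000 = -49.64 permil

-49.6 permil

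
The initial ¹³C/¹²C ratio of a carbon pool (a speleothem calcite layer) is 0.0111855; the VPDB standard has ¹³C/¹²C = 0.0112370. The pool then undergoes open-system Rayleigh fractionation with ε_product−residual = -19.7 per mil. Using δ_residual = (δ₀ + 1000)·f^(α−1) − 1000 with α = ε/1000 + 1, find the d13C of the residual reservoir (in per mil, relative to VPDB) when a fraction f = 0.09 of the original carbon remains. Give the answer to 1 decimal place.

43.8 per mil

δ₀ = (0.0111855/0.0112370 − 1)×1000 = (0.995417 − 1)×1000 = -4.583 per mil
α − 1 = ε/1000 = -0.0197
f^(α−1) = 0.09^(-0.0197) = 1.048580
δ_res = (-4.583 + 1000) × 1.048580 − 1000 = 1043.774 − 1000 = 43.77 per mil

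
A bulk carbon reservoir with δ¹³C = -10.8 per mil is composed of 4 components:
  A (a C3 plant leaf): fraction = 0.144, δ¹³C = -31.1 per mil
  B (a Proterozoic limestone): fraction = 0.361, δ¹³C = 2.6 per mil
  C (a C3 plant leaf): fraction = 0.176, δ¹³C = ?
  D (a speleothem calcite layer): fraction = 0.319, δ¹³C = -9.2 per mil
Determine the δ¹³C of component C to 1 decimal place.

-24.6 per mil

Isotope mass balance: δ_bulk = Σ fᵢ·δᵢ.
-10.8 = 0.144×(-31.1) + 0.361×(2.6) + 0.176×δ_C + 0.319×(-9.2)
0.176·δ_C = -10.8 − (-6.475) = -4.325
δ_C = -4.325 / 0.176 = -24.58 per mil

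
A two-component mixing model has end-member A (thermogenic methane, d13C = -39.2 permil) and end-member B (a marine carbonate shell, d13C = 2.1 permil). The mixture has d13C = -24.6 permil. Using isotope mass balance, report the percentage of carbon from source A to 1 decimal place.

64.6%

δ_mix = f_A·δ_A + (1 − f_A)·δ_B  ⇒  f_A = (δ_mix − δ_B)/(δ_A − δ_B)
f_A = (-24.6 − (2.1)) / (-39.2 − (2.1))
f_A = -26.7 / -41.3 = 0.6465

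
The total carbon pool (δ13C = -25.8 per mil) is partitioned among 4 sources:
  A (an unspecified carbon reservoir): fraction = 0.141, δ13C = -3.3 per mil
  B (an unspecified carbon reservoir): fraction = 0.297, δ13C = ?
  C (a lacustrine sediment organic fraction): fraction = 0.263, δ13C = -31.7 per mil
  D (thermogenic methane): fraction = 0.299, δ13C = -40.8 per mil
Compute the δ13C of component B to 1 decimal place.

-16.2 per mil

Isotope mass balance: δ_bulk = Σ fᵢ·δᵢ.
-25.8 = 0.141×(-3.3) + 0.297×δ_B + 0.263×(-31.7) + 0.299×(-40.8)
0.297·δ_B = -25.8 − (-21.002) = -4.798
δ_B = -4.798 / 0.297 = -16.16 per mil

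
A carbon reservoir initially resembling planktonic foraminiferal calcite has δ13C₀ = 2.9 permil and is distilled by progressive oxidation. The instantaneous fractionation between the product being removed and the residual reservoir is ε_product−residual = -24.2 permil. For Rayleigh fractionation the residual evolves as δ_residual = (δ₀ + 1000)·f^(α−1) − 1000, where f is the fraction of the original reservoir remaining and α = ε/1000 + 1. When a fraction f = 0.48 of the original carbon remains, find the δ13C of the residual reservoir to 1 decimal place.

20.9 permil

Rayleigh residual: δ_res = (δ₀ + 1000)·f^(α−1) − 1000
α = ε/1000 + 1 = 0.97580, so α − 1 = -0.02420
f^(α−1) = 0.48^(-0.02420) = 1.017921
δ_res = (2.9 + 1000) × 1.017921 − 1000 = 1020.873 − 1000 = 20.87 permil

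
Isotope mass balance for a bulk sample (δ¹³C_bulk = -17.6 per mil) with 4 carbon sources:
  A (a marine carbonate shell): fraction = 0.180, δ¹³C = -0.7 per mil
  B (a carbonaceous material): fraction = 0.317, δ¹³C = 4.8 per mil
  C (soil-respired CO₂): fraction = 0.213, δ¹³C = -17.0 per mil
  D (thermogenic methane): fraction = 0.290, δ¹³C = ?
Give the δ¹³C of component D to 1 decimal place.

-53.0 per mil

Isotope mass balance: δ_bulk = Σ fᵢ·δᵢ.
-17.6 = 0.180×(-0.7) + 0.317×(4.8) + 0.213×(-17.0) + 0.290×δ_D
0.290·δ_D = -17.6 − (-2.225) = -15.375
δ_D = -15.375 / 0.290 = -53.02 per mil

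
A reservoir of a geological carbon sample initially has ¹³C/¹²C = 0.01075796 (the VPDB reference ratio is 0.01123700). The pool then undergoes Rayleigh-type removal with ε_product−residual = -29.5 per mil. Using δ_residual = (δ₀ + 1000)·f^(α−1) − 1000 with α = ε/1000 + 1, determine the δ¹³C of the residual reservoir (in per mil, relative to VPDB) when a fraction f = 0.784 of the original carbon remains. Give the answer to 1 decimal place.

-35.7 per mil

δ₀ = (0.01075796/0.01123700 − 1)×1000 = (0.957369 − 1)×1000 = -42.631 per mil
α − 1 = ε/1000 = -0.0295
f^(α−1) = 0.784^(-0.0295) = 1.007205
δ_res = (-42.631 + 1000) × 1.007205 − 1000 = 964.267 − 1000 = -35.73 per mil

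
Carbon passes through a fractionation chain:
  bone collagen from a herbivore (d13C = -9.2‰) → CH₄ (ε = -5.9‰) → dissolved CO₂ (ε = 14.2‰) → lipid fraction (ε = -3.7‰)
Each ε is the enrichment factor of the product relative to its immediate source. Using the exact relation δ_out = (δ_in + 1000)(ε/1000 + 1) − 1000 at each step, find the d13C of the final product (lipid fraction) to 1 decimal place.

-4.8‰

step 1: δ = (-9.20 + 1000)·(-5.9/1000 + 1) − 1000 = -15.05‰
step 2: δ = (-15.05 + 1000)·(14.2/1000 + 1) − 1000 = -1.06‰
step 3: δ = (-1.06 + 1000)·(-3.7/1000 + 1) − 1000 = -4.76‰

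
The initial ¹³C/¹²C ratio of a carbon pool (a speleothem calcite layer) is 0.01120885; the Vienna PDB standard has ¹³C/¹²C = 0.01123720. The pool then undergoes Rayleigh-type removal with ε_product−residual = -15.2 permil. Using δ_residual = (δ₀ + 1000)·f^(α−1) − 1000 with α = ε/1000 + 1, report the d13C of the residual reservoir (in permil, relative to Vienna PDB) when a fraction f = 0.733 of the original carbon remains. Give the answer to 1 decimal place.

2.2 permil

δ₀ = (0.01120885/0.01123720 − 1)×1000 = (0.997477 − 1)×1000 = -2.523 permil
α − 1 = ε/1000 = -0.0152
f^(α−1) = 0.733^(-0.0152) = 1.004732
δ_res = (-2.523 + 1000) × 1.004732 − 1000 = 1002.198 − 1000 = 2.20 permil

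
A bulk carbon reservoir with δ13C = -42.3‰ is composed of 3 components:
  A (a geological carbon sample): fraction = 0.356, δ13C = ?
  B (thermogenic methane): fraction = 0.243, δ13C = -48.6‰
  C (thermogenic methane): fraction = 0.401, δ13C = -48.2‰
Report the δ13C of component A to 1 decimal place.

Isotope mass balance: δ_bulk = Σ fᵢ·δᵢ.
-42.3 = 0.356×δ_A + 0.243×(-48.6) + 0.401×(-48.2)
0.356·δ_A = -42.3 − (-31.138) = -11.162
δ_A = -11.162 / 0.356 = -31.35‰

-31.4‰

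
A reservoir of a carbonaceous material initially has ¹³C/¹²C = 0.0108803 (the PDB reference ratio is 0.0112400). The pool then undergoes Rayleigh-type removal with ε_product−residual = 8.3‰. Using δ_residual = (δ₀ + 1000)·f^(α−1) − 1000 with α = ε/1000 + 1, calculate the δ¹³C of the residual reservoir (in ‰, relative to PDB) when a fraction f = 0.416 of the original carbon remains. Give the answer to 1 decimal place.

δ₀ = (0.0108803/0.0112400 − 1)×1000 = (0.967998 − 1)×1000 = -32.002‰
α − 1 = ε/1000 = 0.0083
f^(α−1) = 0.416^(0.0083) = 0.992747
δ_res = (-32.002 + 1000) × 0.992747 − 1000 = 960.977 − 1000 = -39.02‰

-39.0‰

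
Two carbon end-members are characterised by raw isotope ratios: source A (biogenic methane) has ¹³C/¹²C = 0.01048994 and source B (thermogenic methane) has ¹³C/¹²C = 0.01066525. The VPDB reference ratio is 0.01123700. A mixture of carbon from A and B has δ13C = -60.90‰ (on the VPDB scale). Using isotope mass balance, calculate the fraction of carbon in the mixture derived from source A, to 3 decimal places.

δ_A = (0.01048994/0.01123700 − 1)×1000 = (0.933518 − 1)×1000 = -66.482‰
δ_B = (0.01066525/0.01123700 − 1)×1000 = (0.949119 − 1)×1000 = -50.881‰
f_A = (δ_mix − δ_B)/(δ_A − δ_B) = (-60.90 − (-50.881))/(-66.482 − (-50.881))
f_A = -10.019 / -15.601 = 0.6422

0.642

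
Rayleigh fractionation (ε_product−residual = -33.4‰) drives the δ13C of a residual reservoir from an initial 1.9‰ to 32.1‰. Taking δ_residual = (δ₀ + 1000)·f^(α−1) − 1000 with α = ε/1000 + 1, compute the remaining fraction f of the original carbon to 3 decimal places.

α − 1 = ε/1000 = -0.0334
(δ_res + 1000)/(δ₀ + 1000) = (32.1 + 1000)/(1.9 + 1000) = 1032.1/1001.9 = 1.030143
f = 1.030143^(1/-0.0334) = exp(ln(1.030143)/-0.0334) = exp(0.02970/-0.0334)
f = exp(-0.8891) = 0.4110

0.411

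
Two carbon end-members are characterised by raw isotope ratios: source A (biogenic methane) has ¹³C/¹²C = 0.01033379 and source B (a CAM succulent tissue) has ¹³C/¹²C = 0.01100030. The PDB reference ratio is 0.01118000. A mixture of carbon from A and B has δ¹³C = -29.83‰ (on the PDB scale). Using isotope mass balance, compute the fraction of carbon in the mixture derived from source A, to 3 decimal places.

0.231

δ_A = (0.01033379/0.01118000 − 1)×1000 = (0.924310 − 1)×1000 = -75.690‰
δ_B = (0.01100030/0.01118000 − 1)×1000 = (0.983927 − 1)×1000 = -16.073‰
f_A = (δ_mix − δ_B)/(δ_A − δ_B) = (-29.83 − (-16.073))/(-75.690 − (-16.073))
f_A = -13.757 / -59.616 = 0.2308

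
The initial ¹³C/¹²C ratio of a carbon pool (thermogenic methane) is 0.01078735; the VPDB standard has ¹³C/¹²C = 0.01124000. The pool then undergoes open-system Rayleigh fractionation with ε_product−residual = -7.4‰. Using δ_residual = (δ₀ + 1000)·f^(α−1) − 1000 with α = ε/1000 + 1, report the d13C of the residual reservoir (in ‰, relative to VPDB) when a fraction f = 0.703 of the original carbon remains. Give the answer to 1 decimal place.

-37.8‰

δ₀ = (0.01078735/0.01124000 − 1)×1000 = (0.959729 − 1)×1000 = -40.271‰
α − 1 = ε/1000 = -0.0074
f^(α−1) = 0.703^(-0.0074) = 1.002611
δ_res = (-40.271 + 1000) × 1.002611 − 1000 = 962.235 − 1000 = -37.77‰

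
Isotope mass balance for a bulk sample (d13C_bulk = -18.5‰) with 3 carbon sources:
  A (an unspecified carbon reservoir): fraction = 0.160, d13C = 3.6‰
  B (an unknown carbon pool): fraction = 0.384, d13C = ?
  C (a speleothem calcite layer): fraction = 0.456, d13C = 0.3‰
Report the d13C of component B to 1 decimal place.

-50.0‰

Isotope mass balance: δ_bulk = Σ fᵢ·δᵢ.
-18.5 = 0.160×(3.6) + 0.384×δ_B + 0.456×(0.3)
0.384·δ_B = -18.5 − (0.713) = -19.213
δ_B = -19.213 / 0.384 = -50.03‰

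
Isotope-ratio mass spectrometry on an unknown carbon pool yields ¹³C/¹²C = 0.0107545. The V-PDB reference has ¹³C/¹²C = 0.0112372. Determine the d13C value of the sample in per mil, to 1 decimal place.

-43.0 per mil

d13C = (R_sample / R_standard − 1) × 1000
R_sample / R_standard = 0.0107545 / 0.0112372 = 0.957044
d13C = (0.957044 − 1) × 1000 = -42.96 per mil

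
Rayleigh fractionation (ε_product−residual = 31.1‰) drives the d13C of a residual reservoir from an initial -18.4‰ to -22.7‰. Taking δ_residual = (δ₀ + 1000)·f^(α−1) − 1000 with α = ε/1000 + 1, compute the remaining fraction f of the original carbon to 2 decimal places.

0.87

α − 1 = ε/1000 = 0.0311
(δ_res + 1000)/(δ₀ + 1000) = (-22.7 + 1000)/(-18.4 + 1000) = 977.3/981.6 = 0.995619
f = 0.995619^(1/0.0311) = exp(ln(0.995619)/0.0311) = exp(-0.00439/0.0311)
f = exp(-0.1412) = 0.8683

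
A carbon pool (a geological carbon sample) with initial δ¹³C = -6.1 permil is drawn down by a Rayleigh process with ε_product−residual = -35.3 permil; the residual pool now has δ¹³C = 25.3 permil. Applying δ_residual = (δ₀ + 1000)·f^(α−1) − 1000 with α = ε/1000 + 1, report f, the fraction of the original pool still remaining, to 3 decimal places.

0.414

α − 1 = ε/1000 = -0.0353
(δ_res + 1000)/(δ₀ + 1000) = (25.3 + 1000)/(-6.1 + 1000) = 1025.3/993.9 = 1.031593
f = 1.031593^(1/-0.0353) = exp(ln(1.031593)/-0.0353) = exp(0.03110/-0.0353)
f = exp(-0.8811) = 0.4143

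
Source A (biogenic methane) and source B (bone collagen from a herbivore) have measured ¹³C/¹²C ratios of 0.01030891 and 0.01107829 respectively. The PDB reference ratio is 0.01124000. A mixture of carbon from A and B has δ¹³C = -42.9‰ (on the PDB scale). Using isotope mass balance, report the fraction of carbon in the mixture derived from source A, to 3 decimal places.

0.417

δ_A = (0.01030891/0.01124000 − 1)×1000 = (0.917163 − 1)×1000 = -82.837‰
δ_B = (0.01107829/0.01124000 − 1)×1000 = (0.985613 − 1)×1000 = -14.387‰
f_A = (δ_mix − δ_B)/(δ_A − δ_B) = (-42.9 − (-14.387))/(-82.837 − (-14.387))
f_A = -28.513 / -68.450 = 0.4166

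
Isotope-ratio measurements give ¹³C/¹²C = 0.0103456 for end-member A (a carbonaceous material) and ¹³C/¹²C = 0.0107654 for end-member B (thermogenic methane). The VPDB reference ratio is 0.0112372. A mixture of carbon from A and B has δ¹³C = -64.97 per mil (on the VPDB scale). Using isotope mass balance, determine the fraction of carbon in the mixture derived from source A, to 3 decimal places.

0.615

δ_A = (0.0103456/0.0112372 − 1)×1000 = (0.920656 − 1)×1000 = -79.344 per mil
δ_B = (0.0107654/0.0112372 − 1)×1000 = (0.958014 − 1)×1000 = -41.986 per mil
f_A = (δ_mix − δ_B)/(δ_A − δ_B) = (-64.97 − (-41.986))/(-79.344 − (-41.986))
f_A = -22.984 / -37.358 = 0.6152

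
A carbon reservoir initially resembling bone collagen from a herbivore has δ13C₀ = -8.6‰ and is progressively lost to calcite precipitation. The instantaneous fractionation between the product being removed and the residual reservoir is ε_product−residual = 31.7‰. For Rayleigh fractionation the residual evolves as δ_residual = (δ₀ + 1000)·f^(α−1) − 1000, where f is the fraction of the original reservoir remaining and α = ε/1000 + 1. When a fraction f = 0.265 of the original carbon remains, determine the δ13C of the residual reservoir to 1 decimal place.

Rayleigh residual: δ_res = (δ₀ + 1000)·f^(α−1) − 1000
α = ε/1000 + 1 = 1.03170, so α − 1 = 0.03170
f^(α−1) = 0.265^(0.03170) = 0.958775
δ_res = (-8.6 + 1000) × 0.958775 − 1000 = 950.530 − 1000 = -49.47‰

-49.5‰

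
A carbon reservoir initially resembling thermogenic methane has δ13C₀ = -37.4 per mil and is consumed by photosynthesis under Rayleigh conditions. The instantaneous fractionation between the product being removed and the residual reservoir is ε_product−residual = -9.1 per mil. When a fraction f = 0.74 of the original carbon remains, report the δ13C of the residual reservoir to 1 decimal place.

-34.8 per mil

Rayleigh residual: δ_res = (δ₀ + 1000)·f^(α−1) − 1000
α = ε/1000 + 1 = 0.99090, so α − 1 = -0.00910
f^(α−1) = 0.74^(-0.00910) = 1.002744
δ_res = (-37.4 + 1000) × 1.002744 − 1000 = 965.241 − 1000 = -34.76 per mil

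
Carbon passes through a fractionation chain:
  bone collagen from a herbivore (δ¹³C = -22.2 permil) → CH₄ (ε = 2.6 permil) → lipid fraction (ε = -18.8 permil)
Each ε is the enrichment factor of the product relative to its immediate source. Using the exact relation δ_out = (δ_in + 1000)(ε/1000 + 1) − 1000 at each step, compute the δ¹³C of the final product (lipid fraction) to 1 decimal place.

-38.1 permil

step 1: δ = (-22.20 + 1000)·(2.6/1000 + 1) − 1000 = -19.66 permil
step 2: δ = (-19.66 + 1000)·(-18.8/1000 + 1) − 1000 = -38.09 permil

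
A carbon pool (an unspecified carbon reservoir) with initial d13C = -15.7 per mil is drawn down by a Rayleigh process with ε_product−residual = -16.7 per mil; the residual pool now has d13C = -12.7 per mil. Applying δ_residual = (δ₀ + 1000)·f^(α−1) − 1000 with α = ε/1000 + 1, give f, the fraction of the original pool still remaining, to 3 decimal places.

0.833

α − 1 = ε/1000 = -0.0167
(δ_res + 1000)/(δ₀ + 1000) = (-12.7 + 1000)/(-15.7 + 1000) = 987.3/984.3 = 1.003048
f = 1.003048^(1/-0.0167) = exp(ln(1.003048)/-0.0167) = exp(0.00304/-0.0167)
f = exp(-0.1822) = 0.8334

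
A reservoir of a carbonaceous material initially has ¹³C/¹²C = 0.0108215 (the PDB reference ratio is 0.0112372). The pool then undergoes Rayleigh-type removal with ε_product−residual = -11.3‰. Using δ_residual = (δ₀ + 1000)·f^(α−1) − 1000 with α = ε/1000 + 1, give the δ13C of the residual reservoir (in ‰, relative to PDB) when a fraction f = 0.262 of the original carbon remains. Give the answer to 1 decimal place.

-22.3‰

δ₀ = (0.0108215/0.0112372 − 1)×1000 = (0.963007 − 1)×1000 = -36.993‰
α − 1 = ε/1000 = -0.0113
f^(α−1) = 0.262^(-0.0113) = 1.015250
δ_res = (-36.993 + 1000) × 1.015250 − 1000 = 977.693 − 1000 = -22.31‰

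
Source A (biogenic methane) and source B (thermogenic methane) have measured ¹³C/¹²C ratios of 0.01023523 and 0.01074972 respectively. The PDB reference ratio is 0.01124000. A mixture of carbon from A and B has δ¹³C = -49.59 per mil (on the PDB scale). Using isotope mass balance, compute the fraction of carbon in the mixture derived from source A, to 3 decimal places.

0.130

δ_A = (0.01023523/0.01124000 − 1)×1000 = (0.910608 − 1)×1000 = -89.392 per mil
δ_B = (0.01074972/0.01124000 − 1)×1000 = (0.956381 − 1)×1000 = -43.619 per mil
f_A = (δ_mix − δ_B)/(δ_A − δ_B) = (-49.59 − (-43.619))/(-89.392 − (-43.619))
f_A = -5.971 / -45.773 = 0.1304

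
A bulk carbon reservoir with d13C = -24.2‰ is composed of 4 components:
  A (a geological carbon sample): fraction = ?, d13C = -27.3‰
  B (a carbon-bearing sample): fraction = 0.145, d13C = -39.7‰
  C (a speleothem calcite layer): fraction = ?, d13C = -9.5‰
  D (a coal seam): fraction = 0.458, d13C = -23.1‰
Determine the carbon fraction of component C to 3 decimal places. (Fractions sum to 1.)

0.167

Let f_C and f_A be the unknown fractions; fractions sum to 1 so f_C + f_A = 0.397.
Mass balance: Σ fᵢ·δᵢ = δ_bulk ⇒ f_C·(-9.5) + f_A·(-27.3) = -24.2 − (-16.336) = -7.864
Substitute f_A = 0.397 − f_C:
f_C·(-9.5 − -27.3) = -7.864 − 0.397×(-27.3) = 2.974
f_C = 2.974 / 17.8 = 0.1671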